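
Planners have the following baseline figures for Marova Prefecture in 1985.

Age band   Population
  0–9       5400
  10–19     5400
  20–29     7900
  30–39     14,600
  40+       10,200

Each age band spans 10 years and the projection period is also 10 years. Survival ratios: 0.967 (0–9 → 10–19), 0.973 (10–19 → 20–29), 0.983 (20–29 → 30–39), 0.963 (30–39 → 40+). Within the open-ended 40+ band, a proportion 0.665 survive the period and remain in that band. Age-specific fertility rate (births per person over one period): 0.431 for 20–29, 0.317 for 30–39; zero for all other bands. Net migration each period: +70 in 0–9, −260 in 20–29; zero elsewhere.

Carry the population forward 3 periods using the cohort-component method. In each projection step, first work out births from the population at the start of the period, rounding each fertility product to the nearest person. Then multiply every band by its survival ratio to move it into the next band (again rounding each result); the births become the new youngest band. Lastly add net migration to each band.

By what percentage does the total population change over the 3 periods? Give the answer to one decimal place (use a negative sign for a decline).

Period 1:
Births: 7900 × 0.431 = 3405 ; 14600 × 0.317 = 4628 — total 8033
10–19: 5400 × 0.967 = 5222
20–29: 5400 × 0.973 = 5254
30–39: 7900 × 0.983 = 7766
40+: 14600 × 0.963 + 10200 × 0.665 = 14060 + 6783 = 20843
Net migration: 0–9 + 70 → 8103; 20–29 − 260 → 4994
→ [8103, 5222, 4994, 7766, 20843]
Period 2:
Births: 4994 × 0.431 = 2152 ; 7766 × 0.317 = 2462 — total 4614
10–19: 8103 × 0.967 = 7836
20–29: 5222 × 0.973 = 5081
30–39: 4994 × 0.983 = 4909
40+: 7766 × 0.963 + 20843 × 0.665 = 7479 + 13861 = 21340
Net migration: 0–9 + 70 → 4684; 20–29 − 260 → 4821
→ [4684, 7836, 4821, 4909, 21340]
Period 3:
Births: 4821 × 0.431 = 2078 ; 4909 × 0.317 = 1556 — total 3634
10–19: 4684 × 0.967 = 4529
20–29: 7836 × 0.973 = 7624
30–39: 4821 × 0.983 = 4739
40+: 4909 × 0.963 + 21340 × 0.665 = 4727 + 14191 = 18918
Net migration: 0–9 + 70 → 3704; 20–29 − 260 → 7364
→ [3704, 4529, 7364, 4739, 18918]
Total: 43500 → 39254; change = -4246; percentage change = -9.8%

-9.8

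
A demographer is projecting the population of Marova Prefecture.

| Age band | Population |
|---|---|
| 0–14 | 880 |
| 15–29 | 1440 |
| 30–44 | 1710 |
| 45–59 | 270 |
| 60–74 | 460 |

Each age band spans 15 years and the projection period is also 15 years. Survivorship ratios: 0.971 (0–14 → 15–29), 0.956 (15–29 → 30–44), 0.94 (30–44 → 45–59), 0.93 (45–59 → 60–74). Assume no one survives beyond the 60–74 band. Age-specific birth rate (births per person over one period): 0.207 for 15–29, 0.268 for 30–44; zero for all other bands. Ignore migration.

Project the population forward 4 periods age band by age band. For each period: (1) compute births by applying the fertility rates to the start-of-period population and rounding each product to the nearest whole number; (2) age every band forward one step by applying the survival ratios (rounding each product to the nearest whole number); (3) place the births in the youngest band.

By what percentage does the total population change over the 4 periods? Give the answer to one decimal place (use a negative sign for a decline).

[period 1]
Births: 1440 × 0.207 = 298, 1710 × 0.268 = 458 ⇒ total 756
15–29: 880 × 0.971 = 854
30–44: 1440 × 0.956 = 1377
45–59: 1710 × 0.94 = 1607
60–74: 270 × 0.93 = 251
End of period: [756, 854, 1377, 1607, 251]
[period 2]
Births: 854 × 0.207 = 177, 1377 × 0.268 = 369 ⇒ total 546
15–29: 756 × 0.971 = 734
30–44: 854 × 0.956 = 816
45–59: 1377 × 0.94 = 1294
60–74: 1607 × 0.93 = 1495
End of period: [546, 734, 816, 1294, 1495]
[period 3]
Births: 734 × 0.207 = 152, 816 × 0.268 = 219 ⇒ total 371
15–29: 546 × 0.971 = 530
30–44: 734 × 0.956 = 702
45–59: 816 × 0.94 = 767
60–74: 1294 × 0.93 = 1203
End of period: [371, 530, 702, 767, 1203]
[period 4]
Births: 530 × 0.207 = 110, 702 × 0.268 = 188 ⇒ total 298
15–29: 371 × 0.971 = 360
30–44: 530 × 0.956 = 507
45–59: 702 × 0.94 = 660
60–74: 767 × 0.93 = 713
End of period: [298, 360, 507, 660, 713]
Total: 4760 → 2538; change = -2222; percentage change = -46.7%

-46.7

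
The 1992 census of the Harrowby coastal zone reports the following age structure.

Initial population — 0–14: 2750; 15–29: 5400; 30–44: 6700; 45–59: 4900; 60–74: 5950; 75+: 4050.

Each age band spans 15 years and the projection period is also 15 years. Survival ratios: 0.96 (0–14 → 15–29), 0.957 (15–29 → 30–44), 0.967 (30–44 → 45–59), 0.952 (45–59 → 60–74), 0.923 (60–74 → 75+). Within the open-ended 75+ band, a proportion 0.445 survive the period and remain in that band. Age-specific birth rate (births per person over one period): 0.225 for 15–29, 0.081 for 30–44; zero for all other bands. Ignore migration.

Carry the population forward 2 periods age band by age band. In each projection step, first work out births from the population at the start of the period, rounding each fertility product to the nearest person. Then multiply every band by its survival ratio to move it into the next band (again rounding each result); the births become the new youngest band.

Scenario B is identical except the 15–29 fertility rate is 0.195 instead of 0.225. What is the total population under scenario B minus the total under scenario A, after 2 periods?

[period 1]
Births: 5400 × 0.225 = 1215, 6700 × 0.081 = 543 — total 1758
15–29: 2750 × 0.96 = 2640
30–44: 5400 × 0.957 = 5168
45–59: 6700 × 0.967 = 6479
60–74: 4900 × 0.952 = 4665
75+: 5950 × 0.923 + 4050 × 0.445 = 5492 + 1802 = 7294
Population now: 0–14=1758, 15–29=2640, 30–44=5168, 45–59=6479, 60–74=4665, 75+=7294
[period 2]
Births: 2640 × 0.225 = 594, 5168 × 0.081 = 419 — total 1013
15–29: 1758 × 0.96 = 1688
30–44: 2640 × 0.957 = 2526
45–59: 5168 × 0.967 = 4997
60–74: 6479 × 0.952 = 6168
75+: 4665 × 0.923 + 7294 × 0.445 = 4306 + 3246 = 7552
Population now: 0–14=1013, 15–29=1688, 30–44=2526, 45–59=4997, 60–74=6168, 75+=7552
Scenario A total after 2 periods: 23944
Scenario B projection —
[period 1]
Births: 5400 × 0.195 = 1053, 6700 × 0.081 = 543 — total 1596
15–29: 2750 × 0.96 = 2640
30–44: 5400 × 0.957 = 5168
45–59: 6700 × 0.967 = 6479
60–74: 4900 × 0.952 = 4665
75+: 5950 × 0.923 + 4050 × 0.445 = 5492 + 1802 = 7294
Population now: 0–14=1596, 15–29=2640, 30–44=5168, 45–59=6479, 60–74=4665, 75+=7294
[period 2]
Births: 2640 × 0.195 = 515, 5168 × 0.081 = 419 — total 934
15–29: 1596 × 0.96 = 1532
30–44: 2640 × 0.957 = 2526
45–59: 5168 × 0.967 = 4997
60–74: 6479 × 0.952 = 6168
75+: 4665 × 0.923 + 7294 × 0.445 = 4306 + 3246 = 7552
Population now: 0–14=934, 15–29=1532, 30–44=2526, 45–59=4997, 60–74=6168, 75+=7552
Scenario B total after 2 periods: 23709
Difference B − A = 23709 − 23944 = -235

-235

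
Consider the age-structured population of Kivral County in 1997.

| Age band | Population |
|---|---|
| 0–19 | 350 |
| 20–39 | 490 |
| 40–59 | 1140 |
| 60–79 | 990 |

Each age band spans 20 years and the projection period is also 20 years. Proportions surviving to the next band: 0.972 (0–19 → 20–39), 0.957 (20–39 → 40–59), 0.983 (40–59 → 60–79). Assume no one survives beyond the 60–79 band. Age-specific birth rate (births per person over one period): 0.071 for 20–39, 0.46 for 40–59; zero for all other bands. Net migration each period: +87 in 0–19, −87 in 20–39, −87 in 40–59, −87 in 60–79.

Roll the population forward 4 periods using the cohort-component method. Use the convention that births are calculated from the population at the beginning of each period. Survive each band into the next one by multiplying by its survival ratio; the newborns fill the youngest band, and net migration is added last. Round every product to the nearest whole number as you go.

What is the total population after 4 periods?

830

[period 1]
Births: 490 * 0.071 = 35, 1140 * 0.46 = 524 → total 559
20–39: 350 * 0.972 = 340
40–59: 490 * 0.957 = 469
60–79: 1140 * 0.983 = 1121
Net migration: 0–19 + 87 → 646; 20–39 − 87 → 253; 40–59 − 87 → 382; 60–79 − 87 → 1034
End of period: [646, 253, 382, 1034]
[period 2]
Births: 253 * 0.071 = 18, 382 * 0.46 = 176 → total 194
20–39: 646 * 0.972 = 628
40–59: 253 * 0.957 = 242
60–79: 382 * 0.983 = 376
Net migration: 0–19 + 87 → 281; 20–39 − 87 → 541; 40–59 − 87 → 155; 60–79 − 87 → 289
End of period: [281, 541, 155, 289]
[period 3]
Births: 541 * 0.071 = 38, 155 * 0.46 = 71 → total 109
20–39: 281 * 0.972 = 273
40–59: 541 * 0.957 = 518
60–79: 155 * 0.983 = 152
Net migration: 0–19 + 87 → 196; 20–39 − 87 → 186; 40–59 − 87 → 431; 60–79 − 87 → 65
End of period: [196, 186, 431, 65]
[period 4]
Births: 186 * 0.071 = 13, 431 * 0.46 = 198 → total 211
20–39: 196 * 0.972 = 191
40–59: 186 * 0.957 = 178
60–79: 431 * 0.983 = 424
Net migration: 0–19 + 87 → 298; 20–39 − 87 → 104; 40–59 − 87 → 91; 60–79 − 87 → 337
End of period: [298, 104, 91, 337]
Total after period 4: 298 + 104 + 91 + 337 = 830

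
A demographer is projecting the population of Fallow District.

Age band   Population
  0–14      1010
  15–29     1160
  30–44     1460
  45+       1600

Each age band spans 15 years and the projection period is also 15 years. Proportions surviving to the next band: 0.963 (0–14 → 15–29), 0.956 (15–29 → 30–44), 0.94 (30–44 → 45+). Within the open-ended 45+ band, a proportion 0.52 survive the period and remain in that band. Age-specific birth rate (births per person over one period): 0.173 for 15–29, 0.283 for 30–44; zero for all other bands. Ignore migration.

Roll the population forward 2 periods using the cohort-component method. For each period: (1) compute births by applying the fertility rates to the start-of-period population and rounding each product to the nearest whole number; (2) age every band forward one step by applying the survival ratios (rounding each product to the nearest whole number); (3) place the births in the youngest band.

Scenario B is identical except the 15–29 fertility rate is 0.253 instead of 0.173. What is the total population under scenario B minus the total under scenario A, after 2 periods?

167

Period 1.
Births: 1160 * 0.173 = 201  |  1460 * 0.283 = 413 — total 614
15–29: 1010 * 0.963 = 973
30–44: 1160 * 0.956 = 1109
45+: 1460 * 0.94 + 1600 * 0.52 = 1372 + 832 = 2204
Giving 614 / 973 / 1109 / 2204.
Period 2.
Births: 973 * 0.173 = 168  |  1109 * 0.283 = 314 — total 482
15–29: 614 * 0.963 = 591
30–44: 973 * 0.956 = 930
45+: 1109 * 0.94 + 2204 * 0.52 = 1042 + 1146 = 2188
Giving 482 / 591 / 930 / 2188.
Scenario A total after 2 periods: 4191
Scenario B projection —
Period 1.
Births: 1160 * 0.253 = 293  |  1460 * 0.283 = 413 — total 706
15–29: 1010 * 0.963 = 973
30–44: 1160 * 0.956 = 1109
45+: 1460 * 0.94 + 1600 * 0.52 = 1372 + 832 = 2204
Giving 706 / 973 / 1109 / 2204.
Period 2.
Births: 973 * 0.253 = 246  |  1109 * 0.283 = 314 — total 560
15–29: 706 * 0.963 = 680
30–44: 973 * 0.956 = 930
45+: 1109 * 0.94 + 2204 * 0.52 = 1042 + 1146 = 2188
Giving 560 / 680 / 930 / 2188.
Scenario B total after 2 periods: 4358
Difference B − A = 4358 − 4191 = 167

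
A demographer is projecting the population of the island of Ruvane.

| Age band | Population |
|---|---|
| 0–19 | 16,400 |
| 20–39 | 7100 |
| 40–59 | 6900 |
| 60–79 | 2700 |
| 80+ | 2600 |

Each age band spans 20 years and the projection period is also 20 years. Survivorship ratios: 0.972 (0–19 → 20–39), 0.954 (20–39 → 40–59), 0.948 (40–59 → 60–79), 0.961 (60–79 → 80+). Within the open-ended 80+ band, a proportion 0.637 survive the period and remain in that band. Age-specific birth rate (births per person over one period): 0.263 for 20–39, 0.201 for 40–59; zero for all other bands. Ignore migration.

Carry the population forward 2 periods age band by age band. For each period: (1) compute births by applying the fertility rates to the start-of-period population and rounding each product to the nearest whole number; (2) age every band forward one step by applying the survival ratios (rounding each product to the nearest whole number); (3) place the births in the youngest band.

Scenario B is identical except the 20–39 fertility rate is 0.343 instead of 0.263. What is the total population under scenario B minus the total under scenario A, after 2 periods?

Period 1.
Births: 7100 * 0.263 = 1867, 6900 * 0.201 = 1387 → total 3254
20–39: 16400 * 0.972 = 15941
40–59: 7100 * 0.954 = 6773
60–79: 6900 * 0.948 = 6541
80+: 2700 * 0.961 + 2600 * 0.637 = 2595 + 1656 = 4251
Population now: 0–19=3254, 20–39=15941, 40–59=6773, 60–79=6541, 80+=4251
Period 2.
Births: 15941 * 0.263 = 4192, 6773 * 0.201 = 1361 → total 5553
20–39: 3254 * 0.972 = 3163
40–59: 15941 * 0.954 = 15208
60–79: 6773 * 0.948 = 6421
80+: 6541 * 0.961 + 4251 * 0.637 = 6286 + 2708 = 8994
Population now: 0–19=5553, 20–39=3163, 40–59=15208, 60–79=6421, 80+=8994
Scenario A total after 2 periods: 39339
Scenario B projection —
Period 1.
Births: 7100 * 0.343 = 2435, 6900 * 0.201 = 1387 → total 3822
20–39: 16400 * 0.972 = 15941
40–59: 7100 * 0.954 = 6773
60–79: 6900 * 0.948 = 6541
80+: 2700 * 0.961 + 2600 * 0.637 = 2595 + 1656 = 4251
Population now: 0–19=3822, 20–39=15941, 40–59=6773, 60–79=6541, 80+=4251
Period 2.
Births: 15941 * 0.343 = 5468, 6773 * 0.201 = 1361 → total 6829
20–39: 3822 * 0.972 = 3715
40–59: 15941 * 0.954 = 15208
60–79: 6773 * 0.948 = 6421
80+: 6541 * 0.961 + 4251 * 0.637 = 6286 + 2708 = 8994
Population now: 0–19=6829, 20–39=3715, 40–59=15208, 60–79=6421, 80+=8994
Scenario B total after 2 periods: 41167
Difference B − A = 41167 − 39339 = 1828

1828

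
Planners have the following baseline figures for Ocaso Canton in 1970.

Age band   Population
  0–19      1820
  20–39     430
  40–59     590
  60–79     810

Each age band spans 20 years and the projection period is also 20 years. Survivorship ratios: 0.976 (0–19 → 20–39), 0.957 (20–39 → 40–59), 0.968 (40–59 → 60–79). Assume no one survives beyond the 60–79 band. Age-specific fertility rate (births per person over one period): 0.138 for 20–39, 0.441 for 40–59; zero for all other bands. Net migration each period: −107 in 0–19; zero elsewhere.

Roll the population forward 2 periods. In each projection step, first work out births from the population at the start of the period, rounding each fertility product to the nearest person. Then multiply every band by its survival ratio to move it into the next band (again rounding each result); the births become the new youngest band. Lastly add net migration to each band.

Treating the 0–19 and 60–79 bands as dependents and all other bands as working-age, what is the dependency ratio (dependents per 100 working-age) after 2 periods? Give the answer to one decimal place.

Call the groups 1 to 4, youngest first.
[period 1]
Births: 430 × 0.138 = 59 ; 590 × 0.441 = 260 — total 319
Group 2: 1820 × 0.976 = 1776
Group 3: 430 × 0.957 = 412
Group 4: 590 × 0.968 = 571
Net migration: Group 1 − 107 → 212
Population now: 0–19=212, 20–39=1776, 40–59=412, 60–79=571
[period 2]
Births: 1776 × 0.138 = 245 ; 412 × 0.441 = 182 — total 427
Group 2: 212 × 0.976 = 207
Group 3: 1776 × 0.957 = 1700
Group 4: 412 × 0.968 = 399
Net migration: Group 1 − 107 → 320
Population now: 0–19=320, 20–39=207, 40–59=1700, 60–79=399
Dependents (band 0–19 + band 60–79) = 320 + 399 = 719; working-age = 1907; ratio = 719/1907 × 100 = 37.7

37.7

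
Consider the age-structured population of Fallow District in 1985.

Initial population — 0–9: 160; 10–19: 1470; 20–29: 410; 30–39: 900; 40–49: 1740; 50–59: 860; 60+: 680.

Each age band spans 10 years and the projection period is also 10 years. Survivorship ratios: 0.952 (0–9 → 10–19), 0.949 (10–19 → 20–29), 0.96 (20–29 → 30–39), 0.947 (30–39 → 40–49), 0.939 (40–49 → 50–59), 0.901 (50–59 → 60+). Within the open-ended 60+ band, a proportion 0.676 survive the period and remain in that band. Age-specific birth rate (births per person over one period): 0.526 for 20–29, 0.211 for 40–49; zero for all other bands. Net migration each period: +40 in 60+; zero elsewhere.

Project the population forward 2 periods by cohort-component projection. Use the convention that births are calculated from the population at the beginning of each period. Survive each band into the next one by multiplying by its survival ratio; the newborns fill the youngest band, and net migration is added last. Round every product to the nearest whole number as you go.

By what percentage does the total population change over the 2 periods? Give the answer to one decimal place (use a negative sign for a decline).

Let group 1 be 0–9 through group 7 = 60+.
Period 1:
Births: 410 × 0.526 = 216  |  1740 × 0.211 = 367 → 583
Group 2: 160 × 0.952 = 152
Group 3: 1470 × 0.949 = 1395
Group 4: 410 × 0.96 = 394
Group 5: 900 × 0.947 = 852
Group 6: 1740 × 0.939 = 1634
Group 7: 860 × 0.901 + 680 × 0.676 = 775 + 460 = 1235
Net migration: Group 7 + 40 → 1275
Giving 583 / 152 / 1395 / 394 / 852 / 1634 / 1275.
Period 2:
Births: 1395 × 0.526 = 734  |  852 × 0.211 = 180 → 914
Group 2: 583 × 0.952 = 555
Group 3: 152 × 0.949 = 144
Group 4: 1395 × 0.96 = 1339
Group 5: 394 × 0.947 = 373
Group 6: 852 × 0.939 = 800
Group 7: 1634 × 0.901 + 1275 × 0.676 = 1472 + 862 = 2334
Net migration: Group 7 + 40 → 2374
Giving 914 / 555 / 144 / 1339 / 373 / 800 / 2374.
Total: 6220 → 6499; change = 279; percentage change = 4.5%

4.5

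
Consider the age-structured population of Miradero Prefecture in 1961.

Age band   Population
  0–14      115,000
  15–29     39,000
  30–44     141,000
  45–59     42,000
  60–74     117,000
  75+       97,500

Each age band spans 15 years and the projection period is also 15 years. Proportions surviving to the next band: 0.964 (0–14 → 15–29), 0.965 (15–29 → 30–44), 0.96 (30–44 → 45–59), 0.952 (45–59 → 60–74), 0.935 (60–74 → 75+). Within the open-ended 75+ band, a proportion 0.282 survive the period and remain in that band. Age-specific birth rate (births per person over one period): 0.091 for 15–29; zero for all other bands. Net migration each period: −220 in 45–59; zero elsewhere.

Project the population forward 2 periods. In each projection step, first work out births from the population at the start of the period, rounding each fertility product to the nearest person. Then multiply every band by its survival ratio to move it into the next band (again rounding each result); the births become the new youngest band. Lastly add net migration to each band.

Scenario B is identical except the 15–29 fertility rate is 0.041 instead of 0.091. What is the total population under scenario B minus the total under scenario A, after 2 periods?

[period 1]
Births: 39000 × 0.091 = 3549
15–29: 115000 × 0.964 = 110860
30–44: 39000 × 0.965 = 37635
45–59: 141000 × 0.96 = 135360
60–74: 42000 × 0.952 = 39984
75+: 117000 × 0.935 + 97500 × 0.282 = 109395 + 27495 = 136890
Net migration: 45–59 − 220 → 135140
Giving 3549 / 110860 / 37635 / 135140 / 39984 / 136890.
[period 2]
Births: 110860 × 0.091 = 10088
15–29: 3549 × 0.964 = 3421
30–44: 110860 × 0.965 = 106980
45–59: 37635 × 0.96 = 36130
60–74: 135140 × 0.952 = 128653
75+: 39984 × 0.935 + 136890 × 0.282 = 37385 + 38603 = 75988
Net migration: 45–59 − 220 → 35910
Giving 10088 / 3421 / 106980 / 35910 / 128653 / 75988.
Scenario A total after 2 periods: 361040
Scenario B projection —
[period 1]
Births: 39000 × 0.041 = 1599
15–29: 115000 × 0.964 = 110860
30–44: 39000 × 0.965 = 37635
45–59: 141000 × 0.96 = 135360
60–74: 42000 × 0.952 = 39984
75+: 117000 × 0.935 + 97500 × 0.282 = 109395 + 27495 = 136890
Net migration: 45–59 − 220 → 135140
Giving 1599 / 110860 / 37635 / 135140 / 39984 / 136890.
[period 2]
Births: 110860 × 0.041 = 4545
15–29: 1599 × 0.964 = 1541
30–44: 110860 × 0.965 = 106980
45–59: 37635 × 0.96 = 36130
60–74: 135140 × 0.952 = 128653
75+: 39984 × 0.935 + 136890 × 0.282 = 37385 + 38603 = 75988
Net migration: 45–59 − 220 → 35910
Giving 4545 / 1541 / 106980 / 35910 / 128653 / 75988.
Scenario B total after 2 periods: 353617
Difference B − A = 353617 − 361040 = -7423

-7423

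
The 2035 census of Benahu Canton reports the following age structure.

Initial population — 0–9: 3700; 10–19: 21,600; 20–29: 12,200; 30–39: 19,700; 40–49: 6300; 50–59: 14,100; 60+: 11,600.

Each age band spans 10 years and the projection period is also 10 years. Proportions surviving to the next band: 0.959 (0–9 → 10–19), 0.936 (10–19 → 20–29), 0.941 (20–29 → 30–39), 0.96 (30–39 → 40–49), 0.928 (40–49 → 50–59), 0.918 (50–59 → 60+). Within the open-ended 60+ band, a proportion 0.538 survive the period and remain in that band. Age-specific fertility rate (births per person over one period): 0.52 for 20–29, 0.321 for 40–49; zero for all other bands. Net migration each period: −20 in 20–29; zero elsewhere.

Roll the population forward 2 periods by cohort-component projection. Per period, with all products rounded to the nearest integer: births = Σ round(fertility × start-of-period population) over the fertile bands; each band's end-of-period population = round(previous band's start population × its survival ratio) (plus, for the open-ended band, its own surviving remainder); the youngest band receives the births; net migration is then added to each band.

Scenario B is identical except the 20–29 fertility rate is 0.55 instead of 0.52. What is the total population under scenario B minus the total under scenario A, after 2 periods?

Period 1.
Births: 12200 * 0.52 = 6344, 6300 * 0.321 = 2022 → 8366
10–19: 3700 * 0.959 = 3548
20–29: 21600 * 0.936 = 20218
30–39: 12200 * 0.941 = 11480
40–49: 19700 * 0.96 = 18912
50–59: 6300 * 0.928 = 5846
60+: 14100 * 0.918 + 11600 * 0.538 = 12944 + 6241 = 19185
Net migration: 20–29 − 20 → 20198
End of period: [8366, 3548, 20198, 11480, 18912, 5846, 19185]
Period 2.
Births: 20198 * 0.52 = 10503, 18912 * 0.321 = 6071 → 16574
10–19: 8366 * 0.959 = 8023
20–29: 3548 * 0.936 = 3321
30–39: 20198 * 0.941 = 19006
40–49: 11480 * 0.96 = 11021
50–59: 18912 * 0.928 = 17550
60+: 5846 * 0.918 + 19185 * 0.538 = 5367 + 10322 = 15689
Net migration: 20–29 − 20 → 3301
End of period: [16574, 8023, 3301, 19006, 11021, 17550, 15689]
Scenario A total after 2 periods: 91164
Scenario B projection —
Period 1.
Births: 12200 * 0.55 = 6710, 6300 * 0.321 = 2022 → 8732
10–19: 3700 * 0.959 = 3548
20–29: 21600 * 0.936 = 20218
30–39: 12200 * 0.941 = 11480
40–49: 19700 * 0.96 = 18912
50–59: 6300 * 0.928 = 5846
60+: 14100 * 0.918 + 11600 * 0.538 = 12944 + 6241 = 19185
Net migration: 20–29 − 20 → 20198
End of period: [8732, 3548, 20198, 11480, 18912, 5846, 19185]
Period 2.
Births: 20198 * 0.55 = 11109, 18912 * 0.321 = 6071 → 17180
10–19: 8732 * 0.959 = 8374
20–29: 3548 * 0.936 = 3321
30–39: 20198 * 0.941 = 19006
40–49: 11480 * 0.96 = 11021
50–59: 18912 * 0.928 = 17550
60+: 5846 * 0.918 + 19185 * 0.538 = 5367 + 10322 = 15689
Net migration: 20–29 − 20 → 3301
End of period: [17180, 8374, 3301, 19006, 11021, 17550, 15689]
Scenario B total after 2 periods: 92121
Difference B − A = 92121 − 91164 = 957

957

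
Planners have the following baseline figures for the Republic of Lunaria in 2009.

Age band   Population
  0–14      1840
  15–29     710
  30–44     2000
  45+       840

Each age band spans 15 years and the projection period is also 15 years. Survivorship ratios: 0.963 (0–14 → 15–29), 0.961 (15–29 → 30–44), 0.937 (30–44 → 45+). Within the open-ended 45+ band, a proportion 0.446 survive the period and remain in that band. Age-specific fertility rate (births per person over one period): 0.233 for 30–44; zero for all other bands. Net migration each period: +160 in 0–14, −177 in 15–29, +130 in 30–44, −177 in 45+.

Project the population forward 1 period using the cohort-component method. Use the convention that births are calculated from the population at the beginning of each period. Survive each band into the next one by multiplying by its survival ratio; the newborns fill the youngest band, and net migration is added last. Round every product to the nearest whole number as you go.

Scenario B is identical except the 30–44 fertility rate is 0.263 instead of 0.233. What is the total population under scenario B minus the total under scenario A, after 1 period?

Call the groups 1 to 4, youngest first.
Period 1.
Births: 2000 * 0.233 = 466
Group 2: 1840 * 0.963 = 1772
Group 3: 710 * 0.961 = 682
Group 4: 2000 * 0.937 + 840 * 0.446 = 1874 + 375 = 2249
Net migration: Group 1 + 160 → 626; Group 2 − 177 → 1595; Group 3 + 130 → 812; Group 4 − 177 → 2072
Population now: 0–14=626, 15–29=1595, 30–44=812, 45+=2072
Scenario A total after 1 period: 5105
Scenario B projection —
Period 1.
Births: 2000 * 0.263 = 526
Group 2: 1840 * 0.963 = 1772
Group 3: 710 * 0.961 = 682
Group 4: 2000 * 0.937 + 840 * 0.446 = 1874 + 375 = 2249
Net migration: Group 1 + 160 → 686; Group 2 − 177 → 1595; Group 3 + 130 → 812; Group 4 − 177 → 2072
Population now: 0–14=686, 15–29=1595, 30–44=812, 45+=2072
Scenario B total after 1 period: 5165
Difference B − A = 5165 − 5105 = 60

60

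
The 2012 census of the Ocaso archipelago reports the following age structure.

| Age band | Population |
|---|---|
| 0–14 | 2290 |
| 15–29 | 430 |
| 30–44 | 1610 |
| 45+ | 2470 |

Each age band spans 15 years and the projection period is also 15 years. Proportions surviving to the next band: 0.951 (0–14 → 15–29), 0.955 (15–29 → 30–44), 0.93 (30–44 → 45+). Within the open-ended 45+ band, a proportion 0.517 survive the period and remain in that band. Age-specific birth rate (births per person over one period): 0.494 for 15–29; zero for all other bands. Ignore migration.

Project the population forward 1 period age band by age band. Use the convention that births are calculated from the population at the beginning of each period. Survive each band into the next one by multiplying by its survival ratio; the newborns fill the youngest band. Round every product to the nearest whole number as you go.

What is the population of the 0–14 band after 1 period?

Call the bands 1 to 4, youngest first.
Period 1.
Births: 430 × 0.494 = 212
Band 2: 2290 × 0.951 = 2178
Band 3: 430 × 0.955 = 411
Band 4: 1610 × 0.93 + 2470 × 0.517 = 1497 + 1277 = 2774
Population now: 0–14=212, 15–29=2178, 30–44=411, 45+=2774

212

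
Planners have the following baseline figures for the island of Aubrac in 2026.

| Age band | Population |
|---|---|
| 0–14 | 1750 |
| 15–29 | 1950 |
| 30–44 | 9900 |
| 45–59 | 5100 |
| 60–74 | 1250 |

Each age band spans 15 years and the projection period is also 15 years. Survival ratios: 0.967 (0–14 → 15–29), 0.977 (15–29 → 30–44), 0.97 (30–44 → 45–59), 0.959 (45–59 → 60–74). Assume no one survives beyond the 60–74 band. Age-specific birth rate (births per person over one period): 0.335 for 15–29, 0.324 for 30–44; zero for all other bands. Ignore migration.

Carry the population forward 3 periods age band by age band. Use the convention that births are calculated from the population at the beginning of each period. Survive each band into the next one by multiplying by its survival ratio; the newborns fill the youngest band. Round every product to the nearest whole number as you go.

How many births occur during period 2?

1184

Numbering the bands 1..5 from youngest to oldest:
[period 1]
Births: 1950 × 0.335 = 653 ; 9900 × 0.324 = 3208 → total 3861
Band 2: 1750 × 0.967 = 1692
Band 3: 1950 × 0.977 = 1905
Band 4: 9900 × 0.97 = 9603
Band 5: 5100 × 0.959 = 4891
Population now: 0–14=3861, 15–29=1692, 30–44=1905, 45–59=9603, 60–74=4891
[period 2]
Births: 1692 × 0.335 = 567 ; 1905 × 0.324 = 617 → total 1184
Band 2: 3861 × 0.967 = 3734
Band 3: 1692 × 0.977 = 1653
Band 4: 1905 × 0.97 = 1848
Band 5: 9603 × 0.959 = 9209
Population now: 0–14=1184, 15–29=3734, 30–44=1653, 45–59=1848, 60–74=9209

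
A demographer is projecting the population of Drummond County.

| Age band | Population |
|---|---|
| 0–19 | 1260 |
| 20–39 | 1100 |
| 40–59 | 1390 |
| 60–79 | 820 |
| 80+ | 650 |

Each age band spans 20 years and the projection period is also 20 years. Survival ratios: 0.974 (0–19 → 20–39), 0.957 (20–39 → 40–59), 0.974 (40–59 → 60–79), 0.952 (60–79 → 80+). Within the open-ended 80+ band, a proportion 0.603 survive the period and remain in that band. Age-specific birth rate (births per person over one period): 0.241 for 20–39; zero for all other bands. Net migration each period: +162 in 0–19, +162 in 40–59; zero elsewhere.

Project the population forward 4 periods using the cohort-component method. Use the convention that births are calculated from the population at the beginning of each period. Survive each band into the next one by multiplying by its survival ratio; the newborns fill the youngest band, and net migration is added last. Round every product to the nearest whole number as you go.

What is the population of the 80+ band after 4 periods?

Numbering the bands 1..5 from youngest to oldest:
Period 1.
Births: 1100 × 0.241 = 265
Band 2: 1260 × 0.974 = 1227
Band 3: 1100 × 0.957 = 1053
Band 4: 1390 × 0.974 = 1354
Band 5: 820 × 0.952 + 650 × 0.603 = 781 + 392 = 1173
Net migration: Band 1 + 162 → 427; Band 3 + 162 → 1215
Population now: 0–19=427, 20–39=1227, 40–59=1215, 60–79=1354, 80+=1173
Period 2.
Births: 1227 × 0.241 = 296
Band 2: 427 × 0.974 = 416
Band 3: 1227 × 0.957 = 1174
Band 4: 1215 × 0.974 = 1183
Band 5: 1354 × 0.952 + 1173 × 0.603 = 1289 + 707 = 1996
Net migration: Band 1 + 162 → 458; Band 3 + 162 → 1336
Population now: 0–19=458, 20–39=416, 40–59=1336, 60–79=1183, 80+=1996
Period 3.
Births: 416 × 0.241 = 100
Band 2: 458 × 0.974 = 446
Band 3: 416 × 0.957 = 398
Band 4: 1336 × 0.974 = 1301
Band 5: 1183 × 0.952 + 1996 × 0.603 = 1126 + 1204 = 2330
Net migration: Band 1 + 162 → 262; Band 3 + 162 → 560
Population now: 0–19=262, 20–39=446, 40–59=560, 60–79=1301, 80+=2330
Period 4.
Births: 446 × 0.241 = 107
Band 2: 262 × 0.974 = 255
Band 3: 446 × 0.957 = 427
Band 4: 560 × 0.974 = 545
Band 5: 1301 × 0.952 + 2330 × 0.603 = 1239 + 1405 = 2644
Net migration: Band 1 + 162 → 269; Band 3 + 162 → 589
Population now: 0–19=269, 20–39=255, 40–59=589, 60–79=545, 80+=2644

2644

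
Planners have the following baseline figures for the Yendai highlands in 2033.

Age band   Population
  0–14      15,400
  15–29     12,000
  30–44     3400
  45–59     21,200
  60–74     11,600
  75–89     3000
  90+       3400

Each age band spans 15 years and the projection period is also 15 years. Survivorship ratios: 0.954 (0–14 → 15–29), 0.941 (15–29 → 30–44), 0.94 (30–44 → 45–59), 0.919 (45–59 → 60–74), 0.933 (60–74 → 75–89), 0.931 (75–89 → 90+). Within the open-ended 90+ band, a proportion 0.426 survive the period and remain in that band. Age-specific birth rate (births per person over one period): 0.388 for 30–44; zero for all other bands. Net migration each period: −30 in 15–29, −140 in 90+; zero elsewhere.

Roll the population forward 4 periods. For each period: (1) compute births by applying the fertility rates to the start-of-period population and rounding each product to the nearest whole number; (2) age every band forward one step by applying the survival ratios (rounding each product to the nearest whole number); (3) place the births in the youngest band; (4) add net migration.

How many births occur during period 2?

Period 1.
Births: 3400 * 0.388 = 1319
15–29: 15400 * 0.954 = 14692
30–44: 12000 * 0.941 = 11292
45–59: 3400 * 0.94 = 3196
60–74: 21200 * 0.919 = 19483
75–89: 11600 * 0.933 = 10823
90+: 3000 * 0.931 + 3400 * 0.426 = 2793 + 1448 = 4241
Net migration: 15–29 − 30 → 14662; 90+ − 140 → 4101
Population now: 0–14=1319, 15–29=14662, 30–44=11292, 45–59=3196, 60–74=19483, 75–89=10823, 90+=4101
Period 2.
Births: 11292 * 0.388 = 4381
15–29: 1319 * 0.954 = 1258
30–44: 14662 * 0.941 = 13797
45–59: 11292 * 0.94 = 10614
60–74: 3196 * 0.919 = 2937
75–89: 19483 * 0.933 = 18178
90+: 10823 * 0.931 + 4101 * 0.426 = 10076 + 1747 = 11823
Net migration: 15–29 − 30 → 1228; 90+ − 140 → 11683
Population now: 0–14=4381, 15–29=1228, 30–44=13797, 45–59=10614, 60–74=2937, 75–89=18178, 90+=11683

4381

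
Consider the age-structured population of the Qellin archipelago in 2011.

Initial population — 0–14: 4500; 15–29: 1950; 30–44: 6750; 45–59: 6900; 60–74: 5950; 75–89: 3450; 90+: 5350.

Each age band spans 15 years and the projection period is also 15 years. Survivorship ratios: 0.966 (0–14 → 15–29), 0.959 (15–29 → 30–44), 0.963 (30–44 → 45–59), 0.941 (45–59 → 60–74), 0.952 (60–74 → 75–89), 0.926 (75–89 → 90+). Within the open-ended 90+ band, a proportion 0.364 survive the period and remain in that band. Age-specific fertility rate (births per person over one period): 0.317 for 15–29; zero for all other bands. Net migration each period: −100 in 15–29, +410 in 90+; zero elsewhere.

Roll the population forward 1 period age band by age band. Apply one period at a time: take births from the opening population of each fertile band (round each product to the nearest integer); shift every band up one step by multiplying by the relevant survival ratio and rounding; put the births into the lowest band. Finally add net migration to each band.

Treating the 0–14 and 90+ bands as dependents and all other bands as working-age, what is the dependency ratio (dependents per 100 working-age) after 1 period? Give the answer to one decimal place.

24.9

Numbering the bands 1..7 from youngest to oldest:
Period 1:
Births: 1950 × 0.317 = 618
Band 2: 4500 × 0.966 = 4347
Band 3: 1950 × 0.959 = 1870
Band 4: 6750 × 0.963 = 6500
Band 5: 6900 × 0.941 = 6493
Band 6: 5950 × 0.952 = 5664
Band 7: 3450 × 0.926 + 5350 × 0.364 = 3195 + 1947 = 5142
Net migration: Band 2 − 100 → 4247; Band 7 + 410 → 5552
End of period: [618, 4247, 1870, 6500, 6493, 5664, 5552]
Dependents (band 0–14 + band 90+) = 618 + 5552 = 6170; working-age = 24774; ratio = 6170/24774 × 100 = 24.9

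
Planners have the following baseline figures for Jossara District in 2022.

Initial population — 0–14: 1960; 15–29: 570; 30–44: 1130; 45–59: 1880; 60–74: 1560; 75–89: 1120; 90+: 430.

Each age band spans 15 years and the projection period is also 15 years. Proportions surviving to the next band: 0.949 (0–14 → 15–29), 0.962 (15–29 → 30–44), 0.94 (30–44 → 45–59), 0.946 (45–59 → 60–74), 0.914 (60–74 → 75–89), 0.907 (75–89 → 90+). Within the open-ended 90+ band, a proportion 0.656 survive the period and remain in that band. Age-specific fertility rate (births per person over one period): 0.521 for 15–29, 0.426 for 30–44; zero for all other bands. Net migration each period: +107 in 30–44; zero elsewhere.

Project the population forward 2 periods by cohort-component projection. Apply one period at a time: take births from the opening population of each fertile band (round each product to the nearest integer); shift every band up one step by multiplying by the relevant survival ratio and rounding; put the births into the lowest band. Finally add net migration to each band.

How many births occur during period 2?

1248

Numbering the groups 1..7 from youngest to oldest:
Period 1:
Births: 570 × 0.521 = 297  |  1130 × 0.426 = 481 → total 778
Group 2: 1960 × 0.949 = 1860
Group 3: 570 × 0.962 = 548
Group 4: 1130 × 0.94 = 1062
Group 5: 1880 × 0.946 = 1778
Group 6: 1560 × 0.914 = 1426
Group 7: 1120 × 0.907 + 430 × 0.656 = 1016 + 282 = 1298
Net migration: Group 3 + 107 → 655
End of period: [778, 1860, 655, 1062, 1778, 1426, 1298]
Period 2:
Births: 1860 × 0.521 = 969  |  655 × 0.426 = 279 → total 1248
Group 2: 778 × 0.949 = 738
Group 3: 1860 × 0.962 = 1789
Group 4: 655 × 0.94 = 616
Group 5: 1062 × 0.946 = 1005
Group 6: 1778 × 0.914 = 1625
Group 7: 1426 × 0.907 + 1298 × 0.656 = 1293 + 851 = 2144
Net migration: Group 3 + 107 → 1896
End of period: [1248, 738, 1896, 616, 1005, 1625, 2144]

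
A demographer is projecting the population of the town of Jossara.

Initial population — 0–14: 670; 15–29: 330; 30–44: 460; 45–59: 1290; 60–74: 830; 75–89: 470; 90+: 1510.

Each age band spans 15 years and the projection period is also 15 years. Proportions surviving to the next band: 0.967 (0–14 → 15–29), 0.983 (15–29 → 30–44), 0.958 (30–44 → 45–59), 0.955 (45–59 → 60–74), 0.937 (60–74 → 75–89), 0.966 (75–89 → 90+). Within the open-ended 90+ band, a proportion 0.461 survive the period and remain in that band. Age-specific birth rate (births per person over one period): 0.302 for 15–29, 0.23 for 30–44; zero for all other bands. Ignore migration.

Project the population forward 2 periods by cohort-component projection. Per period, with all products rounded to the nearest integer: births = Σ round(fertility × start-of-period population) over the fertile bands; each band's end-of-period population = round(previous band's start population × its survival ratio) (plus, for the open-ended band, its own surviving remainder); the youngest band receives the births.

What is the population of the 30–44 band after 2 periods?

637

— Period 1 —
Births: 330 × 0.302 = 100 ; 460 × 0.23 = 106 → total 206
15–29: 670 × 0.967 = 648
30–44: 330 × 0.983 = 324
45–59: 460 × 0.958 = 441
60–74: 1290 × 0.955 = 1232
75–89: 830 × 0.937 = 778
90+: 470 × 0.966 + 1510 × 0.461 = 454 + 696 = 1150
End of period: [206, 648, 324, 441, 1232, 778, 1150]
— Period 2 —
Births: 648 × 0.302 = 196 ; 324 × 0.23 = 75 → total 271
15–29: 206 × 0.967 = 199
30–44: 648 × 0.983 = 637
45–59: 324 × 0.958 = 310
60–74: 441 × 0.955 = 421
75–89: 1232 × 0.937 = 1154
90+: 778 × 0.966 + 1150 × 0.461 = 752 + 530 = 1282
End of period: [271, 199, 637, 310, 421, 1154, 1282]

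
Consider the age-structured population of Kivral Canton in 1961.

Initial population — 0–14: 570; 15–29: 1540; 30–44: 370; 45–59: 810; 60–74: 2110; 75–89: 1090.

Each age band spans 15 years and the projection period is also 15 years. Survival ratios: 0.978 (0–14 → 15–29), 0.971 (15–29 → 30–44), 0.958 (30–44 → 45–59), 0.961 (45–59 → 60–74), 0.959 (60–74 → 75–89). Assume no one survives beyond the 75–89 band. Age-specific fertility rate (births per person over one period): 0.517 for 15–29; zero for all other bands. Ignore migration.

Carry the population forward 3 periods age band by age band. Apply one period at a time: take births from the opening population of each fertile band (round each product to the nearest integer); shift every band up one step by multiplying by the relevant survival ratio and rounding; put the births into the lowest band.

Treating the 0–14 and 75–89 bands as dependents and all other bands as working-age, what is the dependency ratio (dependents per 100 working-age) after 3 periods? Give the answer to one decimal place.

Numbering the bands 1..6 from youngest to oldest:
After projecting period 1:
Births: 1540 * 0.517 = 796
Band 2: 570 * 0.978 = 557
Band 3: 1540 * 0.971 = 1495
Band 4: 370 * 0.958 = 354
Band 5: 810 * 0.961 = 778
Band 6: 2110 * 0.959 = 2023
Giving 796 / 557 / 1495 / 354 / 778 / 2023.
After projecting period 2:
Births: 557 * 0.517 = 288
Band 2: 796 * 0.978 = 778
Band 3: 557 * 0.971 = 541
Band 4: 1495 * 0.958 = 1432
Band 5: 354 * 0.961 = 340
Band 6: 778 * 0.959 = 746
Giving 288 / 778 / 541 / 1432 / 340 / 746.
After projecting period 3:
Births: 778 * 0.517 = 402
Band 2: 288 * 0.978 = 282
Band 3: 778 * 0.971 = 755
Band 4: 541 * 0.958 = 518
Band 5: 1432 * 0.961 = 1376
Band 6: 340 * 0.959 = 326
Giving 402 / 282 / 755 / 518 / 1376 / 326.
Dependents (band 0–14 + band 75–89) = 402 + 326 = 728; working-age = 2931; ratio = 728/2931 × 100 = 24.8

24.8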